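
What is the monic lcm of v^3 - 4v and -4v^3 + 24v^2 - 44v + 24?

v^5 - 4v^4 - v^3 + 16v^2 - 12v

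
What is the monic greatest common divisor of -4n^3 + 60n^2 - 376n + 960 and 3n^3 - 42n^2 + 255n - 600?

Repeated division with remainder:
  -4n^3 + 60n^2 - 376n + 960 = (-4/3)(3n^3 - 42n^2 + 255n - 600) + (4n^2 - 36n + 160)
  3n^3 - 42n^2 + 255n - 600 = ((3/4)n - 15/4)(4n^2 - 36n + 160) + (0)
Last nonzero remainder: 4n^2 - 36n + 160. Dividing through by 4 gives the monic gcd n^2 - 9n + 40.

n^2 - 9n + 40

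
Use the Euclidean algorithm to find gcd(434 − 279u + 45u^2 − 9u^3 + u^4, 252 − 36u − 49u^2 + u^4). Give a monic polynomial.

14 − 9u + u^2

By polynomial division,
  u^4 − 9u^3 + 45u^2 − 279u + 434 = (u^4 − 49u^2 − 36u + 252) + (−9u^3 + 94u^2 − 243u + 182)
  u^4 − 49u^2 − 36u + 252 = (−(1/9)u − 94/81)(−9u^3 + 94u^2 − 243u + 182) + ((2680/81)u^2 − (2680/9)u + 37520/81)
  −9u^3 + 94u^2 − 243u + 182 = (−(729/2680)u + 1053/2680)((2680/81)u^2 − (2680/9)u + 37520/81) + (0)
Last nonzero remainder: (2680/81)u^2 − (2680/9)u + 37520/81. Dividing through by 2680/81 gives the monic gcd u^2 − 9u + 14.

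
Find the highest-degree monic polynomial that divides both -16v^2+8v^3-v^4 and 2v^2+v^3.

v^2

By polynomial division,
  -v^4+8v^3-16v^2 = (-v+10)(v^3+2v^2) + (-36v^2)
  v^3+2v^2 = (-(1/36)v-1/18)(-36v^2) + (0)
Last nonzero remainder: -36v^2. Dividing through by -36 gives the monic gcd v^2.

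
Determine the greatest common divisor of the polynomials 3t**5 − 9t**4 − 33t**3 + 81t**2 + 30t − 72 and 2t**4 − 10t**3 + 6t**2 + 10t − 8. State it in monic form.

Repeated division with remainder:
  3t**5 − 9t**4 − 33t**3 + 81t**2 + 30t − 72 = ((3/2)t + 3)(2t**4 − 10t**3 + 6t**2 + 10t − 8) + (−12t**3 + 48t**2 + 12t − 48)
  2t**4 − 10t**3 + 6t**2 + 10t − 8 = (−(1/6)t + 1/6)(−12t**3 + 48t**2 + 12t − 48) + (0)
Last nonzero remainder: −12t**3 + 48t**2 + 12t − 48. Dividing through by −12 gives the monic gcd t**3 − 4t**2 − t + 4.

t**3 − 4t**2 − t + 4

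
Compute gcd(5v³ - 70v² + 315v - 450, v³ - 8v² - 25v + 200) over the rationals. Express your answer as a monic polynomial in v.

v - 5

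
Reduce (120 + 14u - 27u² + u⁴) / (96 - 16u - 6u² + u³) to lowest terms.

By polynomial division,
  u⁴ - 27u² + 14u + 120 = (u + 6)(u³ - 6u² - 16u + 96) + (25u² + 14u - 456)
  u³ - 6u² - 16u + 96 = ((1/25)u - 164/625)(25u² + 14u - 456) + ((3696/625)u - 14784/625)
  25u² + 14u - 456 = ((15625/3696)u + 11875/616)((3696/625)u - 14784/625) + (0)
Last nonzero remainder: (3696/625)u - 14784/625. Dividing through by 3696/625 gives the monic gcd u - 4.
Cancel u - 4 from numerator and denominator to get the reduced form.

(-30 - 11u + 4u² + u³)/(-24 - 2u + u²)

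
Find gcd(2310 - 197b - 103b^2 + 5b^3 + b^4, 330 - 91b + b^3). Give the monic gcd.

-55 + 6b + b^2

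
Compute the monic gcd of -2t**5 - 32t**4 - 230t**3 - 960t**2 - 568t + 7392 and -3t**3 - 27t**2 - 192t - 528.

Repeated division with remainder:
  -2t**5 - 32t**4 - 230t**3 - 960t**2 - 568t + 7392 = ((2/3)t**2 + (14/3)t - 8)(-3t**3 - 27t**2 - 192t - 528) + (72t**2 + 360t + 3168)
  -3t**3 - 27t**2 - 192t - 528 = (-(1/24)t - 1/6)(72t**2 + 360t + 3168) + (0)
Last nonzero remainder: 72t**2 + 360t + 3168. Dividing through by 72 gives the monic gcd t**2 + 5t + 44.

t**2 + 5t + 44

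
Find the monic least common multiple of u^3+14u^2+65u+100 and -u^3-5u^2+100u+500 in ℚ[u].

Repeated division with remainder:
  u^3+14u^2+65u+100 = (-1)(-u^3-5u^2+100u+500) + (9u^2+165u+600)
  -u^3-5u^2+100u+500 = (-(1/9)u+40/27)(9u^2+165u+600) + (-(700/9)u-3500/9)
  9u^2+165u+600 = (-(81/700)u-54/35)(-(700/9)u-3500/9) + (0)
Last nonzero remainder: -(700/9)u-3500/9. Dividing through by -700/9 gives the monic gcd u+5.
Then lcm(f, g) = f·g / gcd(f, g); expanding and making the result monic gives the answer.

u^5+14u^4-35u^3-1300u^2-6500u-10000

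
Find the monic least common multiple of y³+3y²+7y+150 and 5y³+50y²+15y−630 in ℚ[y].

y⁵+7y⁴−2y³+115y²+453y−3150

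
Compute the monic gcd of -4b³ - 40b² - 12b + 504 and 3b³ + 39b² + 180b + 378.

Repeated division with remainder:
  -4b³ - 40b² - 12b + 504 = (-4/3)(3b³ + 39b² + 180b + 378) + (12b² + 228b + 1008)
  3b³ + 39b² + 180b + 378 = ((1/4)b - 3/2)(12b² + 228b + 1008) + (270b + 1890)
  12b² + 228b + 1008 = ((2/45)b + 8/15)(270b + 1890) + (0)
Last nonzero remainder: 270b + 1890. Dividing through by 270 gives the monic gcd b + 7.

b + 7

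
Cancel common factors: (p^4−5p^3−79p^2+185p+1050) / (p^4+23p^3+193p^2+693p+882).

By polynomial division,
  p^4−5p^3−79p^2+185p+1050 = (p^4+23p^3+193p^2+693p+882) + (−28p^3−272p^2−508p+168)
  p^4+23p^3+193p^2+693p+882 = (−(1/28)p−93/196)(−28p^3−272p^2−508p+168) + ((2244/49)p^2+(22440/49)p+6732/7)
  −28p^3−272p^2−508p+168 = (−(343/561)p+98/561)((2244/49)p^2+(22440/49)p+6732/7) + (0)
Last nonzero remainder: (2244/49)p^2+(22440/49)p+6732/7. Dividing through by 2244/49 gives the monic gcd p^2+10p+21.
Cancel p^2+10p+21 from numerator and denominator to get the reduced form.

(p^2−15p+50)/(p^2+13p+42)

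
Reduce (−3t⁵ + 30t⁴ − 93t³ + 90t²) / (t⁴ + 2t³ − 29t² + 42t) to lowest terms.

Apply the Euclidean algorithm:
  −3t⁵ + 30t⁴ − 93t³ + 90t² = (−3t + 36)(t⁴ + 2t³ − 29t² + 42t) + (−252t³ + 1260t² − 1512t)
  t⁴ + 2t³ − 29t² + 42t = (−(1/252)t − 1/36)(−252t³ + 1260t² − 1512t) + (0)
Last nonzero remainder: −252t³ + 1260t² − 1512t. Dividing through by −252 gives the monic gcd t³ − 5t² + 6t.
Cancel t³ − 5t² + 6t from numerator and denominator to get the reduced form.

(−3t² + 15t)/(t + 7)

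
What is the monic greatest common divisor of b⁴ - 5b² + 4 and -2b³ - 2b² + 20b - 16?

b² - 3b + 2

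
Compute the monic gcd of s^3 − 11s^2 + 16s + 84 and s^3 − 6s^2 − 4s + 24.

s^2 − 4s − 12

By polynomial division,
  s^3 − 11s^2 + 16s + 84 = (s^3 − 6s^2 − 4s + 24) + (−5s^2 + 20s + 60)
  s^3 − 6s^2 − 4s + 24 = (−(1/5)s + 2/5)(−5s^2 + 20s + 60) + (0)
Last nonzero remainder: −5s^2 + 20s + 60. Dividing through by −5 gives the monic gcd s^2 − 4s − 12.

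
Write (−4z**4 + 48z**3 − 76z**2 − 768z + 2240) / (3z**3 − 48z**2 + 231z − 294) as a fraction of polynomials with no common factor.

By polynomial division,
  −4z**4 + 48z**3 − 76z**2 − 768z + 2240 = (−(4/3)z − 16/3)(3z**3 − 48z**2 + 231z − 294) + (−24z**2 + 72z + 672)
  3z**3 − 48z**2 + 231z − 294 = (−(1/8)z + 13/8)(−24z**2 + 72z + 672) + (198z − 1386)
  −24z**2 + 72z + 672 = (−(4/33)z − 16/33)(198z − 1386) + (0)
Last nonzero remainder: 198z − 1386. Dividing through by 198 gives the monic gcd z − 7.
Cancel z − 7 from numerator and denominator to get the reduced form.

(−4z**3 + 20z**2 + 64z − 320)/(3z**2 − 27z + 42)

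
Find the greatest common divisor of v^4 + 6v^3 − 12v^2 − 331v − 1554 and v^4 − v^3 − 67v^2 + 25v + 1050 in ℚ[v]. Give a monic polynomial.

Repeated division with remainder:
  v^4 + 6v^3 − 12v^2 − 331v − 1554 = (v^4 − v^3 − 67v^2 + 25v + 1050) + (7v^3 + 55v^2 − 356v − 2604)
  v^4 − v^3 − 67v^2 + 25v + 1050 = ((1/7)v − 62/49)(7v^3 + 55v^2 − 356v − 2604) + ((2619/49)v^2 − (2619/49)v − 15714/7)
  7v^3 + 55v^2 − 356v − 2604 = ((343/2619)v + 3038/2619)((2619/49)v^2 − (2619/49)v − 15714/7) + (0)
Last nonzero remainder: (2619/49)v^2 − (2619/49)v − 15714/7. Dividing through by 2619/49 gives the monic gcd v^2 − v − 42.

v^2 − v − 42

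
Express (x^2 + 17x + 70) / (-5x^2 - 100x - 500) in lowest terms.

(-x - 7)/(5x + 50)

Apply the Euclidean algorithm:
  x^2 + 17x + 70 = (-1/5)(-5x^2 - 100x - 500) + (-3x - 30)
  -5x^2 - 100x - 500 = ((5/3)x + 50/3)(-3x - 30) + (0)
Last nonzero remainder: -3x - 30. Dividing through by -3 gives the monic gcd x + 10.
Cancel x + 10 from numerator and denominator to get the reduced form.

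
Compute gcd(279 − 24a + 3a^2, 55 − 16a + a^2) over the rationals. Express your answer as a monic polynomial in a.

1

Repeated division with remainder:
  3a^2 − 24a + 279 = (3)(a^2 − 16a + 55) + (24a + 114)
  a^2 − 16a + 55 = ((1/24)a − 83/96)(24a + 114) + (2457/16)
  24a + 114 = ((128/819)a + 608/819)(2457/16) + (0)
The last nonzero remainder is the constant 2457/16, so the polynomials are coprime and gcd = 1.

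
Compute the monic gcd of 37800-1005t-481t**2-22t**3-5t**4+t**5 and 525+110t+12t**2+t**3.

Repeated division with remainder:
  t**5-5t**4-22t**3-481t**2-1005t+37800 = (t**2-17t+72)(t**3+12t**2+110t+525) + (0)
The last nonzero remainder t**3+12t**2+110t+525 is already monic.

525+110t+12t**2+t**3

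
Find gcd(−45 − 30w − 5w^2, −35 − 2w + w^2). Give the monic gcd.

1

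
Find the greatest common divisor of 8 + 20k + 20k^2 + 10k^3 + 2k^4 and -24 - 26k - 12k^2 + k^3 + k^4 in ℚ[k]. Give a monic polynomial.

Euclidean algorithm in ℚ[k]:
  2k^4 + 10k^3 + 20k^2 + 20k + 8 = (2)(k^4 + k^3 - 12k^2 - 26k - 24) + (8k^3 + 44k^2 + 72k + 56)
  k^4 + k^3 - 12k^2 - 26k - 24 = ((1/8)k - 9/16)(8k^3 + 44k^2 + 72k + 56) + ((15/4)k^2 + (15/2)k + 15/2)
  8k^3 + 44k^2 + 72k + 56 = ((32/15)k + 112/15)((15/4)k^2 + (15/2)k + 15/2) + (0)
Last nonzero remainder: (15/4)k^2 + (15/2)k + 15/2. Dividing through by 15/4 gives the monic gcd k^2 + 2k + 2.

2 + 2k + k^2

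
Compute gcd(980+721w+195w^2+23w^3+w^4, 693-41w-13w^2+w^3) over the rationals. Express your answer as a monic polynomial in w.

7+w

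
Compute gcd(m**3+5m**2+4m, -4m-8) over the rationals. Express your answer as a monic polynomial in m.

Euclidean algorithm in ℚ[m]:
  m**3+5m**2+4m = (-(1/4)m**2-(3/4)m+1/2)(-4m-8) + (4)
  -4m-8 = (-m-2)(4) + (0)
The last nonzero remainder is the constant 4, so the polynomials are coprime and gcd = 1.

1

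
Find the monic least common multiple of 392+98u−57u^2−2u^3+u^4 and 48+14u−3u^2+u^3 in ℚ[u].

9408+392u−1466u^2+335u^3−23u^4−7u^5+u^6

Repeated division with remainder:
  u^4−2u^3−57u^2+98u+392 = (u+1)(u^3−3u^2+14u+48) + (−68u^2+36u+344)
  u^3−3u^2+14u+48 = (−(1/68)u+21/578)(−68u^2+36u+344) + ((5130/289)u+10260/289)
  −68u^2+36u+344 = (−(9826/2565)u+24854/2565)((5130/289)u+10260/289) + (0)
Last nonzero remainder: (5130/289)u+10260/289. Dividing through by 5130/289 gives the monic gcd u+2.
Then lcm(f, g) = f·g / gcd(f, g); expanding and making the result monic gives the answer.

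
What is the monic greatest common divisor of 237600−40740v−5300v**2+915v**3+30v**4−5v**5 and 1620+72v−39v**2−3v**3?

By polynomial division,
  −5v**5+30v**4+915v**3−5300v**2−40740v+237600 = ((5/3)v**2−(95/3)v+440/3)(−3v**3−39v**2+72v+1620) + (0)
Last nonzero remainder: −3v**3−39v**2+72v+1620. Dividing through by −3 gives the monic gcd v**3+13v**2−24v−540.

−540−24v+13v**2+v**3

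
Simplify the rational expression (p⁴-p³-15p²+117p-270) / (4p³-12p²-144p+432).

By polynomial division,
  p⁴-p³-15p²+117p-270 = ((1/4)p+1/2)(4p³-12p²-144p+432) + (27p²+81p-486)
  4p³-12p²-144p+432 = ((4/27)p-8/9)(27p²+81p-486) + (0)
Last nonzero remainder: 27p²+81p-486. Dividing through by 27 gives the monic gcd p²+3p-18.
Cancel p²+3p-18 from numerator and denominator to get the reduced form.

(p²-4p+15)/(4p-24)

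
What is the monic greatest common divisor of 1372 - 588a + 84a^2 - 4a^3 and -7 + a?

-7 + a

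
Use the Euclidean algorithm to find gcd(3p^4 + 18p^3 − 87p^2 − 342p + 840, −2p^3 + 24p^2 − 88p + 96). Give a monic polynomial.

Euclidean algorithm in ℚ[p]:
  3p^4 + 18p^3 − 87p^2 − 342p + 840 = (−(3/2)p − 27)(−2p^3 + 24p^2 − 88p + 96) + (429p^2 − 2574p + 3432)
  −2p^3 + 24p^2 − 88p + 96 = (−(2/429)p + 4/143)(429p^2 − 2574p + 3432) + (0)
Last nonzero remainder: 429p^2 − 2574p + 3432. Dividing through by 429 gives the monic gcd p^2 − 6p + 8.

p^2 − 6p + 8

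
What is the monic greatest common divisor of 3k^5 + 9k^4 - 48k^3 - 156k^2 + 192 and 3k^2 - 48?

k^2 - 16

Euclidean algorithm in ℚ[k]:
  3k^5 + 9k^4 - 48k^3 - 156k^2 + 192 = (k^3 + 3k^2 - 4)(3k^2 - 48) + (0)
Last nonzero remainder: 3k^2 - 48. Dividing through by 3 gives the monic gcd k^2 - 16.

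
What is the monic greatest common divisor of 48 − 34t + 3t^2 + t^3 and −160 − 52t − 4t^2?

8 + t

Apply the Euclidean algorithm:
  t^3 + 3t^2 − 34t + 48 = (−(1/4)t + 5/2)(−4t^2 − 52t − 160) + (56t + 448)
  −4t^2 − 52t − 160 = (−(1/14)t − 5/14)(56t + 448) + (0)
Last nonzero remainder: 56t + 448. Dividing through by 56 gives the monic gcd t + 8.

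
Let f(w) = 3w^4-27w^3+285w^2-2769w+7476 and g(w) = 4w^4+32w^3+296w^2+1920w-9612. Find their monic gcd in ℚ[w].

w^2+2w+89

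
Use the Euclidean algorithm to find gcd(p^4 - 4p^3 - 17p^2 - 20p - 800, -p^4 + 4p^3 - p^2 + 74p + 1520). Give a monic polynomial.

p^2 - 3p - 40

Apply the Euclidean algorithm:
  p^4 - 4p^3 - 17p^2 - 20p - 800 = (-1)(-p^4 + 4p^3 - p^2 + 74p + 1520) + (-18p^2 + 54p + 720)
  -p^4 + 4p^3 - p^2 + 74p + 1520 = ((1/18)p^2 - (1/18)p + 19/9)(-18p^2 + 54p + 720) + (0)
Last nonzero remainder: -18p^2 + 54p + 720. Dividing through by -18 gives the monic gcd p^2 - 3p - 40.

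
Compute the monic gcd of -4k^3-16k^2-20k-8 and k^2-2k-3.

k+1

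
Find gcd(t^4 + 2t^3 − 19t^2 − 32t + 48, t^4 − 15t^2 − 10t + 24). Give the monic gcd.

Apply the Euclidean algorithm:
  t^4 + 2t^3 − 19t^2 − 32t + 48 = (t^4 − 15t^2 − 10t + 24) + (2t^3 − 4t^2 − 22t + 24)
  t^4 − 15t^2 − 10t + 24 = ((1/2)t + 1)(2t^3 − 4t^2 − 22t + 24) + (0)
Last nonzero remainder: 2t^3 − 4t^2 − 22t + 24. Dividing through by 2 gives the monic gcd t^3 − 2t^2 − 11t + 12.

t^3 − 2t^2 − 11t + 12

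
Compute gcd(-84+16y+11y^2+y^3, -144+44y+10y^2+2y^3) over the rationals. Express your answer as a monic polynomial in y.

-2+y

Euclidean algorithm in ℚ[y]:
  y^3+11y^2+16y-84 = (1/2)(2y^3+10y^2+44y-144) + (6y^2-6y-12)
  2y^3+10y^2+44y-144 = ((1/3)y+2)(6y^2-6y-12) + (60y-120)
  6y^2-6y-12 = ((1/10)y+1/10)(60y-120) + (0)
Last nonzero remainder: 60y-120. Dividing through by 60 gives the monic gcd y-2.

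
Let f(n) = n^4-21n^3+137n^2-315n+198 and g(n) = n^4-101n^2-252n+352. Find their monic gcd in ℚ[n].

n^2-12n+11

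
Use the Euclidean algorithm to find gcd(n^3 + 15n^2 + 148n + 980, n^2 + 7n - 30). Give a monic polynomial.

Apply the Euclidean algorithm:
  n^3 + 15n^2 + 148n + 980 = (n + 8)(n^2 + 7n - 30) + (122n + 1220)
  n^2 + 7n - 30 = ((1/122)n - 3/122)(122n + 1220) + (0)
Last nonzero remainder: 122n + 1220. Dividing through by 122 gives the monic gcd n + 10.

n + 10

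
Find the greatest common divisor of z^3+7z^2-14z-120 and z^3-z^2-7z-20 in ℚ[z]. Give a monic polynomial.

z-4

Euclidean algorithm in ℚ[z]:
  z^3+7z^2-14z-120 = (z^3-z^2-7z-20) + (8z^2-7z-100)
  z^3-z^2-7z-20 = ((1/8)z-1/64)(8z^2-7z-100) + ((345/64)z-345/16)
  8z^2-7z-100 = ((512/345)z+320/69)((345/64)z-345/16) + (0)
Last nonzero remainder: (345/64)z-345/16. Dividing through by 345/64 gives the monic gcd z-4.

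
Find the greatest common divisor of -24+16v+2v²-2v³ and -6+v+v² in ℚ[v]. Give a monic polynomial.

-6+v+v²

Apply the Euclidean algorithm:
  -2v³+2v²+16v-24 = (-2v+4)(v²+v-6) + (0)
The last nonzero remainder v²+v-6 is already monic.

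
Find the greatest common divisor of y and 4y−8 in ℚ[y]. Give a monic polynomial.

1

Repeated division with remainder:
  y = (1/4)(4y−8) + (2)
  4y−8 = (2y−4)(2) + (0)
The last nonzero remainder is the constant 2, so the polynomials are coprime and gcd = 1.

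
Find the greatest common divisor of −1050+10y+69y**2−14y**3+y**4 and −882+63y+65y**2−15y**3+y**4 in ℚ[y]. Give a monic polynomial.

−21−4y+y**2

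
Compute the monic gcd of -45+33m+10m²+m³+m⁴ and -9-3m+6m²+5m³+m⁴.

Apply the Euclidean algorithm:
  m⁴+m³+10m²+33m-45 = (m⁴+5m³+6m²-3m-9) + (-4m³+4m²+36m-36)
  m⁴+5m³+6m²-3m-9 = (-(1/4)m-3/2)(-4m³+4m²+36m-36) + (21m²+42m-63)
  -4m³+4m²+36m-36 = (-(4/21)m+4/7)(21m²+42m-63) + (0)
Last nonzero remainder: 21m²+42m-63. Dividing through by 21 gives the monic gcd m²+2m-3.

-3+2m+m²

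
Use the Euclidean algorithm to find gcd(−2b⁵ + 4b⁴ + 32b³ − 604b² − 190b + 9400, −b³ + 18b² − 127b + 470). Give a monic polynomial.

By polynomial division,
  −2b⁵ + 4b⁴ + 32b³ − 604b² − 190b + 9400 = (2b² + 32b + 290)(−b³ + 18b² − 127b + 470) + (−2700b² + 21600b − 126900)
  −b³ + 18b² − 127b + 470 = ((1/2700)b − 1/270)(−2700b² + 21600b − 126900) + (0)
Last nonzero remainder: −2700b² + 21600b − 126900. Dividing through by −2700 gives the monic gcd b² − 8b + 47.

b² − 8b + 47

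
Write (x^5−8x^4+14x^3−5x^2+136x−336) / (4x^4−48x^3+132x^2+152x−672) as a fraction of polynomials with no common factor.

(x^3−x^2−5x−28)/(4x^2−20x−56)

Repeated division with remainder:
  x^5−8x^4+14x^3−5x^2+136x−336 = ((1/4)x+1)(4x^4−48x^3+132x^2+152x−672) + (29x^3−175x^2+152x+336)
  4x^4−48x^3+132x^2+152x−672 = ((4/29)x−692/841)(29x^3−175x^2+152x+336) + (−(27720/841)x^2+(194040/841)x−332640/841)
  29x^3−175x^2+152x+336 = (−(24389/27720)x−841/990)(−(27720/841)x^2+(194040/841)x−332640/841) + (0)
Last nonzero remainder: −(27720/841)x^2+(194040/841)x−332640/841. Dividing through by −27720/841 gives the monic gcd x^2−7x+12.
Cancel x^2−7x+12 from numerator and denominator to get the reduced form.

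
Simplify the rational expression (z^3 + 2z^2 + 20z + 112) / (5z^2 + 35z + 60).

Apply the Euclidean algorithm:
  z^3 + 2z^2 + 20z + 112 = ((1/5)z - 1)(5z^2 + 35z + 60) + (43z + 172)
  5z^2 + 35z + 60 = ((5/43)z + 15/43)(43z + 172) + (0)
Last nonzero remainder: 43z + 172. Dividing through by 43 gives the monic gcd z + 4.
Cancel z + 4 from numerator and denominator to get the reduced form.

(z^2 - 2z + 28)/(5z + 15)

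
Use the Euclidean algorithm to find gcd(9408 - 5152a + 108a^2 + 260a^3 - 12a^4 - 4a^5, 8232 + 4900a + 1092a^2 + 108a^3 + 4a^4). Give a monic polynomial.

49 + 14a + a^2

Repeated division with remainder:
  -4a^5 - 12a^4 + 260a^3 + 108a^2 - 5152a + 9408 = (-a + 24)(4a^4 + 108a^3 + 1092a^2 + 4900a + 8232) + (-1240a^3 - 21200a^2 - 114520a - 188160)
  4a^4 + 108a^3 + 1092a^2 + 4900a + 8232 = (-(1/310)a - 307/9610)(-1240a^3 - 21200a^2 - 114520a - 188160) + ((43560/961)a^2 + (609840/961)a + 2134440/961)
  -1240a^3 - 21200a^2 - 114520a - 188160 = (-(29791/1089)a - 30752/363)((43560/961)a^2 + (609840/961)a + 2134440/961) + (0)
Last nonzero remainder: (43560/961)a^2 + (609840/961)a + 2134440/961. Dividing through by 43560/961 gives the monic gcd a^2 + 14a + 49.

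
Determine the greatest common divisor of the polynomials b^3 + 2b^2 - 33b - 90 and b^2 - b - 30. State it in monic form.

b^2 - b - 30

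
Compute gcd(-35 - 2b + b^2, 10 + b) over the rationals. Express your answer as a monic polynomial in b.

1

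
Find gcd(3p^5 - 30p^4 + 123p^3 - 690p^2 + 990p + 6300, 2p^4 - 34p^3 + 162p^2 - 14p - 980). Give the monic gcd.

p^3 - 10p^2 + 11p + 70

Euclidean algorithm in ℚ[p]:
  3p^5 - 30p^4 + 123p^3 - 690p^2 + 990p + 6300 = ((3/2)p + 21/2)(2p^4 - 34p^3 + 162p^2 - 14p - 980) + (237p^3 - 2370p^2 + 2607p + 16590)
  2p^4 - 34p^3 + 162p^2 - 14p - 980 = ((2/237)p - 14/237)(237p^3 - 2370p^2 + 2607p + 16590) + (0)
Last nonzero remainder: 237p^3 - 2370p^2 + 2607p + 16590. Dividing through by 237 gives the monic gcd p^3 - 10p^2 + 11p + 70.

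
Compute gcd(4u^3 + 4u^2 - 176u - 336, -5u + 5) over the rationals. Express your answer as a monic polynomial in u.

By polynomial division,
  4u^3 + 4u^2 - 176u - 336 = (-(4/5)u^2 - (8/5)u + 168/5)(-5u + 5) + (-504)
  -5u + 5 = ((5/504)u - 5/504)(-504) + (0)
The last nonzero remainder is the constant -504, so the polynomials are coprime and gcd = 1.

1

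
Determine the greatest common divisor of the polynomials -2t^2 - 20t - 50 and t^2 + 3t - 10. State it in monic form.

t + 5

Repeated division with remainder:
  -2t^2 - 20t - 50 = (-2)(t^2 + 3t - 10) + (-14t - 70)
  t^2 + 3t - 10 = (-(1/14)t + 1/7)(-14t - 70) + (0)
Last nonzero remainder: -14t - 70. Dividing through by -14 gives the monic gcd t + 5.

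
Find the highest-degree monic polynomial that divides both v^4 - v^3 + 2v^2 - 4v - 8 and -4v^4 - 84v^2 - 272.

Euclidean algorithm in ℚ[v]:
  v^4 - v^3 + 2v^2 - 4v - 8 = (-1/4)(-4v^4 - 84v^2 - 272) + (-v^3 - 19v^2 - 4v - 76)
  -4v^4 - 84v^2 - 272 = (4v - 76)(-v^3 - 19v^2 - 4v - 76) + (-1512v^2 - 6048)
  -v^3 - 19v^2 - 4v - 76 = ((1/1512)v + 19/1512)(-1512v^2 - 6048) + (0)
Last nonzero remainder: -1512v^2 - 6048. Dividing through by -1512 gives the monic gcd v^2 + 4.

v^2 + 4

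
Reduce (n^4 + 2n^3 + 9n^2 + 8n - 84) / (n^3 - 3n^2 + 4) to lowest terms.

By polynomial division,
  n^4 + 2n^3 + 9n^2 + 8n - 84 = (n + 5)(n^3 - 3n^2 + 4) + (24n^2 + 4n - 104)
  n^3 - 3n^2 + 4 = ((1/24)n - 19/144)(24n^2 + 4n - 104) + ((175/36)n - 175/18)
  24n^2 + 4n - 104 = ((864/175)n + 1872/175)((175/36)n - 175/18) + (0)
Last nonzero remainder: (175/36)n - 175/18. Dividing through by 175/36 gives the monic gcd n - 2.
Cancel n - 2 from numerator and denominator to get the reduced form.

(n^3 + 4n^2 + 17n + 42)/(n^2 - n - 2)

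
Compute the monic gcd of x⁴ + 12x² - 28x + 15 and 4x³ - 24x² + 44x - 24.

x - 1

By polynomial division,
  x⁴ + 12x² - 28x + 15 = ((1/4)x + 3/2)(4x³ - 24x² + 44x - 24) + (37x² - 88x + 51)
  4x³ - 24x² + 44x - 24 = ((4/37)x - 536/1369)(37x² - 88x + 51) + ((5520/1369)x - 5520/1369)
  37x² - 88x + 51 = ((50653/5520)x - 23273/1840)((5520/1369)x - 5520/1369) + (0)
Last nonzero remainder: (5520/1369)x - 5520/1369. Dividing through by 5520/1369 gives the monic gcd x - 1.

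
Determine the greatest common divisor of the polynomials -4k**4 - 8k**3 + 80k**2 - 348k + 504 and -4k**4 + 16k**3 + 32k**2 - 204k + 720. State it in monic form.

Apply the Euclidean algorithm:
  -4k**4 - 8k**3 + 80k**2 - 348k + 504 = (-4k**4 + 16k**3 + 32k**2 - 204k + 720) + (-24k**3 + 48k**2 - 144k - 216)
  -4k**4 + 16k**3 + 32k**2 - 204k + 720 = ((1/6)k - 1/3)(-24k**3 + 48k**2 - 144k - 216) + (72k**2 - 216k + 648)
  -24k**3 + 48k**2 - 144k - 216 = (-(1/3)k - 1/3)(72k**2 - 216k + 648) + (0)
Last nonzero remainder: 72k**2 - 216k + 648. Dividing through by 72 gives the monic gcd k**2 - 3k + 9.

k**2 - 3k + 9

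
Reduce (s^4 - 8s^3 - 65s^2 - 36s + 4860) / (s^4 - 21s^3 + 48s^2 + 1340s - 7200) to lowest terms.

Apply the Euclidean algorithm:
  s^4 - 8s^3 - 65s^2 - 36s + 4860 = (s^4 - 21s^3 + 48s^2 + 1340s - 7200) + (13s^3 - 113s^2 - 1376s + 12060)
  s^4 - 21s^3 + 48s^2 + 1340s - 7200 = ((1/13)s - 160/169)(13s^3 - 113s^2 - 1376s + 12060) + ((7920/169)s^2 - (150480/169)s + 712800/169)
  13s^3 - 113s^2 - 1376s + 12060 = ((2197/7920)s + 11323/3960)((7920/169)s^2 - (150480/169)s + 712800/169) + (0)
Last nonzero remainder: (7920/169)s^2 - (150480/169)s + 712800/169. Dividing through by 7920/169 gives the monic gcd s^2 - 19s + 90.
Cancel s^2 - 19s + 90 from numerator and denominator to get the reduced form.

(s^2 + 11s + 54)/(s^2 - 2s - 80)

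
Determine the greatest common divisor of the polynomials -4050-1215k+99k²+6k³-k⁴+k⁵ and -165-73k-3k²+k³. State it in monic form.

By polynomial division,
  k⁵-k⁴+6k³+99k²-1215k-4050 = (k²+2k+85)(k³-3k²-73k-165) + (665k²+5320k+9975)
  k³-3k²-73k-165 = ((1/665)k-11/665)(665k²+5320k+9975) + (0)
Last nonzero remainder: 665k²+5320k+9975. Dividing through by 665 gives the monic gcd k²+8k+15.

15+8k+k²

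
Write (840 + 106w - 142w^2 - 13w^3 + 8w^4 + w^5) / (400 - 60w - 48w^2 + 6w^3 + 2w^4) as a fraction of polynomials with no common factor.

(21 + 10w + w^2)/(10 + 2w)

Euclidean algorithm in ℚ[w]:
  w^5 + 8w^4 - 13w^3 - 142w^2 + 106w + 840 = ((1/2)w + 5/2)(2w^4 + 6w^3 - 48w^2 - 60w + 400) + (-4w^3 + 8w^2 + 56w - 160)
  2w^4 + 6w^3 - 48w^2 - 60w + 400 = (-(1/2)w - 5/2)(-4w^3 + 8w^2 + 56w - 160) + (0)
Last nonzero remainder: -4w^3 + 8w^2 + 56w - 160. Dividing through by -4 gives the monic gcd w^3 - 2w^2 - 14w + 40.
Cancel w^3 - 2w^2 - 14w + 40 from numerator and denominator to get the reduced form.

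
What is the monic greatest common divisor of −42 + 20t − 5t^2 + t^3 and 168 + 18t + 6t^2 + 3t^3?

14 − 2t + t^2

Repeated division with remainder:
  t^3 − 5t^2 + 20t − 42 = (1/3)(3t^3 + 6t^2 + 18t + 168) + (−7t^2 + 14t − 98)
  3t^3 + 6t^2 + 18t + 168 = (−(3/7)t − 12/7)(−7t^2 + 14t − 98) + (0)
Last nonzero remainder: −7t^2 + 14t − 98. Dividing through by −7 gives the monic gcd t^2 − 2t + 14.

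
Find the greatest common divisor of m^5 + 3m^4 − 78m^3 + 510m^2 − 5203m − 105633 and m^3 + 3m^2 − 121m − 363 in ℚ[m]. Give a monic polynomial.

Repeated division with remainder:
  m^5 + 3m^4 − 78m^3 + 510m^2 − 5203m − 105633 = (m^2 + 43)(m^3 + 3m^2 − 121m − 363) + (744m^2 − 90024)
  m^3 + 3m^2 − 121m − 363 = ((1/744)m + 1/248)(744m^2 − 90024) + (0)
Last nonzero remainder: 744m^2 − 90024. Dividing through by 744 gives the monic gcd m^2 − 121.

m^2 − 121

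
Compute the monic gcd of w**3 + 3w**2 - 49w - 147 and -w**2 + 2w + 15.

By polynomial division,
  w**3 + 3w**2 - 49w - 147 = (-w - 5)(-w**2 + 2w + 15) + (-24w - 72)
  -w**2 + 2w + 15 = ((1/24)w - 5/24)(-24w - 72) + (0)
Last nonzero remainder: -24w - 72. Dividing through by -24 gives the monic gcd w + 3.

w + 3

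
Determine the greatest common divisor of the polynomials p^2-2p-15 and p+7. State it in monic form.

1

By polynomial division,
  p^2-2p-15 = (p-9)(p+7) + (48)
  p+7 = ((1/48)p+7/48)(48) + (0)
The last nonzero remainder is the constant 48, so the polynomials are coprime and gcd = 1.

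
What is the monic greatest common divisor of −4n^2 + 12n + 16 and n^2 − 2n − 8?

n − 4

Euclidean algorithm in ℚ[n]:
  −4n^2 + 12n + 16 = (−4)(n^2 − 2n − 8) + (4n − 16)
  n^2 − 2n − 8 = ((1/4)n + 1/2)(4n − 16) + (0)
Last nonzero remainder: 4n − 16. Dividing through by 4 gives the monic gcd n − 4.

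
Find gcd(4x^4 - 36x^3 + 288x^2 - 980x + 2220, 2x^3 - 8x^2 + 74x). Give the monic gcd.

x^2 - 4x + 37

Apply the Euclidean algorithm:
  4x^4 - 36x^3 + 288x^2 - 980x + 2220 = (2x - 10)(2x^3 - 8x^2 + 74x) + (60x^2 - 240x + 2220)
  2x^3 - 8x^2 + 74x = ((1/30)x)(60x^2 - 240x + 2220) + (0)
Last nonzero remainder: 60x^2 - 240x + 2220. Dividing through by 60 gives the monic gcd x^2 - 4x + 37.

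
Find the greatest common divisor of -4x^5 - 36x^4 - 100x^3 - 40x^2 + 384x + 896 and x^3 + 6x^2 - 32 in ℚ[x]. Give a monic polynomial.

x^3 + 6x^2 - 32

Euclidean algorithm in ℚ[x]:
  -4x^5 - 36x^4 - 100x^3 - 40x^2 + 384x + 896 = (-4x^2 - 12x - 28)(x^3 + 6x^2 - 32) + (0)
The last nonzero remainder x^3 + 6x^2 - 32 is already monic.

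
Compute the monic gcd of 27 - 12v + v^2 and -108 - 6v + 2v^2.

Apply the Euclidean algorithm:
  v^2 - 12v + 27 = (1/2)(2v^2 - 6v - 108) + (-9v + 81)
  2v^2 - 6v - 108 = (-(2/9)v - 4/3)(-9v + 81) + (0)
Last nonzero remainder: -9v + 81. Dividing through by -9 gives the monic gcd v - 9.

-9 + v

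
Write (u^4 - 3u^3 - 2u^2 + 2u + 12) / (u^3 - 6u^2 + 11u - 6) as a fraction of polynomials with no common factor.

Repeated division with remainder:
  u^4 - 3u^3 - 2u^2 + 2u + 12 = (u + 3)(u^3 - 6u^2 + 11u - 6) + (5u^2 - 25u + 30)
  u^3 - 6u^2 + 11u - 6 = ((1/5)u - 1/5)(5u^2 - 25u + 30) + (0)
Last nonzero remainder: 5u^2 - 25u + 30. Dividing through by 5 gives the monic gcd u^2 - 5u + 6.
Cancel u^2 - 5u + 6 from numerator and denominator to get the reduced form.

(u^2 + 2u + 2)/(u - 1)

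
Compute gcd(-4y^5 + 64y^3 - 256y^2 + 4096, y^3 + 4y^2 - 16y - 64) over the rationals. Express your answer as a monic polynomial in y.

y^3 + 4y^2 - 16y - 64

Repeated division with remainder:
  -4y^5 + 64y^3 - 256y^2 + 4096 = (-4y^2 + 16y - 64)(y^3 + 4y^2 - 16y - 64) + (0)
The last nonzero remainder y^3 + 4y^2 - 16y - 64 is already monic.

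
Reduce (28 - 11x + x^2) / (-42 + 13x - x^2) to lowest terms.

Apply the Euclidean algorithm:
  x^2 - 11x + 28 = (-1)(-x^2 + 13x - 42) + (2x - 14)
  -x^2 + 13x - 42 = (-(1/2)x + 3)(2x - 14) + (0)
Last nonzero remainder: 2x - 14. Dividing through by 2 gives the monic gcd x - 7.
Cancel x - 7 from numerator and denominator to get the reduced form.

(4 - x)/(-6 + x)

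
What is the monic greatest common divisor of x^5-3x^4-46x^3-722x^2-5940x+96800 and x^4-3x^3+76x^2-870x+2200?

x^2+6x+110

Euclidean algorithm in ℚ[x]:
  x^5-3x^4-46x^3-722x^2-5940x+96800 = (x)(x^4-3x^3+76x^2-870x+2200) + (-122x^3+148x^2-8140x+96800)
  x^4-3x^3+76x^2-870x+2200 = (-(1/122)x+109/7442)(-122x^3+148x^2-8140x+96800) + ((26460/3721)x^2+(158760/3721)x+2910600/3721)
  -122x^3+148x^2-8140x+96800 = (-(226981/13230)x+163724/1323)((26460/3721)x^2+(158760/3721)x+2910600/3721) + (0)
Last nonzero remainder: (26460/3721)x^2+(158760/3721)x+2910600/3721. Dividing through by 26460/3721 gives the monic gcd x^2+6x+110.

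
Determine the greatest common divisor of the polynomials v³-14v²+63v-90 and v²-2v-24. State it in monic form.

Apply the Euclidean algorithm:
  v³-14v²+63v-90 = (v-12)(v²-2v-24) + (63v-378)
  v²-2v-24 = ((1/63)v+4/63)(63v-378) + (0)
Last nonzero remainder: 63v-378. Dividing through by 63 gives the monic gcd v-6.

v-6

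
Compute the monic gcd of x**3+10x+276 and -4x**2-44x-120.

x+6

By polynomial division,
  x**3+10x+276 = (-(1/4)x+11/4)(-4x**2-44x-120) + (101x+606)
  -4x**2-44x-120 = (-(4/101)x-20/101)(101x+606) + (0)
Last nonzero remainder: 101x+606. Dividing through by 101 gives the monic gcd x+6.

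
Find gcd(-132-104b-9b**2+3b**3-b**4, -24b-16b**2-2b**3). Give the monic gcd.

By polynomial division,
  -b**4+3b**3-9b**2-104b-132 = ((1/2)b-11/2)(-2b**3-16b**2-24b) + (-85b**2-236b-132)
  -2b**3-16b**2-24b = ((2/85)b+888/7225)(-85b**2-236b-132) + ((58608/7225)b+117216/7225)
  -85b**2-236b-132 = (-(614125/58608)b-7225/888)((58608/7225)b+117216/7225) + (0)
Last nonzero remainder: (58608/7225)b+117216/7225. Dividing through by 58608/7225 gives the monic gcd b+2.

2+b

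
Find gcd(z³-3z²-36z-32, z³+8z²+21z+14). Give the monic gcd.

z+1

Apply the Euclidean algorithm:
  z³-3z²-36z-32 = (z³+8z²+21z+14) + (-11z²-57z-46)
  z³+8z²+21z+14 = (-(1/11)z-31/121)(-11z²-57z-46) + ((268/121)z+268/121)
  -11z²-57z-46 = (-(1331/268)z-2783/134)((268/121)z+268/121) + (0)
Last nonzero remainder: (268/121)z+268/121. Dividing through by 268/121 gives the monic gcd z+1.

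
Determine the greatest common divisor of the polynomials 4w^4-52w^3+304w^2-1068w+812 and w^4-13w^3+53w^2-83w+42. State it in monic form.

w^2-8w+7

Euclidean algorithm in ℚ[w]:
  4w^4-52w^3+304w^2-1068w+812 = (4)(w^4-13w^3+53w^2-83w+42) + (92w^2-736w+644)
  w^4-13w^3+53w^2-83w+42 = ((1/92)w^2-(5/92)w+3/46)(92w^2-736w+644) + (0)
Last nonzero remainder: 92w^2-736w+644. Dividing through by 92 gives the monic gcd w^2-8w+7.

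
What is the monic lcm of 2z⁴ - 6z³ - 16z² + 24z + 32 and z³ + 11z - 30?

z⁶ - z⁵ + z⁴ - 49z³ - 80z² + 212z + 240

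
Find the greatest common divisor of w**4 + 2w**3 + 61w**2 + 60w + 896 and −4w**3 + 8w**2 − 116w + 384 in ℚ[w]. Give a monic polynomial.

Apply the Euclidean algorithm:
  w**4 + 2w**3 + 61w**2 + 60w + 896 = (−(1/4)w − 1)(−4w**3 + 8w**2 − 116w + 384) + (40w**2 + 40w + 1280)
  −4w**3 + 8w**2 − 116w + 384 = (−(1/10)w + 3/10)(40w**2 + 40w + 1280) + (0)
Last nonzero remainder: 40w**2 + 40w + 1280. Dividing through by 40 gives the monic gcd w**2 + w + 32.

w**2 + w + 32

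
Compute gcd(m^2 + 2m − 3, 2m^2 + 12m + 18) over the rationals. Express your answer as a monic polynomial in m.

By polynomial division,
  m^2 + 2m − 3 = (1/2)(2m^2 + 12m + 18) + (−4m − 12)
  2m^2 + 12m + 18 = (−(1/2)m − 3/2)(−4m − 12) + (0)
Last nonzero remainder: −4m − 12. Dividing through by −4 gives the monic gcd m + 3.

m + 3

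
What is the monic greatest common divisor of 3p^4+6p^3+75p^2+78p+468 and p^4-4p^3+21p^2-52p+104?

Apply the Euclidean algorithm:
  3p^4+6p^3+75p^2+78p+468 = (3)(p^4-4p^3+21p^2-52p+104) + (18p^3+12p^2+234p+156)
  p^4-4p^3+21p^2-52p+104 = ((1/18)p-7/27)(18p^3+12p^2+234p+156) + ((100/9)p^2+1300/9)
  18p^3+12p^2+234p+156 = ((81/50)p+27/25)((100/9)p^2+1300/9) + (0)
Last nonzero remainder: (100/9)p^2+1300/9. Dividing through by 100/9 gives the monic gcd p^2+13.

p^2+13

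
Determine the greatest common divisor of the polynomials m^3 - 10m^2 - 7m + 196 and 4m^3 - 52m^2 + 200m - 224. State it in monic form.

m - 7

Euclidean algorithm in ℚ[m]:
  m^3 - 10m^2 - 7m + 196 = (1/4)(4m^3 - 52m^2 + 200m - 224) + (3m^2 - 57m + 252)
  4m^3 - 52m^2 + 200m - 224 = ((4/3)m + 8)(3m^2 - 57m + 252) + (320m - 2240)
  3m^2 - 57m + 252 = ((3/320)m - 9/80)(320m - 2240) + (0)
Last nonzero remainder: 320m - 2240. Dividing through by 320 gives the monic gcd m - 7.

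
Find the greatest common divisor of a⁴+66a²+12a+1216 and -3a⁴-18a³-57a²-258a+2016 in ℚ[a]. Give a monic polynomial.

a²+2a+32

Euclidean algorithm in ℚ[a]:
  a⁴+66a²+12a+1216 = (-1/3)(-3a⁴-18a³-57a²-258a+2016) + (-6a³+47a²-74a+1888)
  -3a⁴-18a³-57a²-258a+2016 = ((1/2)a+83/12)(-6a³+47a²-74a+1888) + (-(4141/12)a²-(4141/6)a-33128/3)
  -6a³+47a²-74a+1888 = ((72/4141)a-708/4141)(-(4141/12)a²-(4141/6)a-33128/3) + (0)
Last nonzero remainder: -(4141/12)a²-(4141/6)a-33128/3. Dividing through by -4141/12 gives the monic gcd a²+2a+32.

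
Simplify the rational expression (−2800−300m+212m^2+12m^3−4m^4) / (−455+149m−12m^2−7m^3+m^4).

(80+4m−4m^2)/(13−5m+m^2)

Repeated division with remainder:
  −4m^4+12m^3+212m^2−300m−2800 = (−4)(m^4−7m^3−12m^2+149m−455) + (−16m^3+164m^2+296m−4620)
  m^4−7m^3−12m^2+149m−455 = (−(1/16)m−13/64)(−16m^3+164m^2+296m−4620) + ((637/16)m^2−(637/8)m−22295/16)
  −16m^3+164m^2+296m−4620 = (−(256/637)m+2112/637)((637/16)m^2−(637/8)m−22295/16) + (0)
Last nonzero remainder: (637/16)m^2−(637/8)m−22295/16. Dividing through by 637/16 gives the monic gcd m^2−2m−35.
Cancel m^2−2m−35 from numerator and denominator to get the reduced form.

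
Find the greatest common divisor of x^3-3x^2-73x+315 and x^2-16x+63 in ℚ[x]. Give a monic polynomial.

By polynomial division,
  x^3-3x^2-73x+315 = (x+13)(x^2-16x+63) + (72x-504)
  x^2-16x+63 = ((1/72)x-1/8)(72x-504) + (0)
Last nonzero remainder: 72x-504. Dividing through by 72 gives the monic gcd x-7.

x-7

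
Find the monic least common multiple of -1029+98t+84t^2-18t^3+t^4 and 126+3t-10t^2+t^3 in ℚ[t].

6174-1617t-406t^2+192t^3-24t^4+t^5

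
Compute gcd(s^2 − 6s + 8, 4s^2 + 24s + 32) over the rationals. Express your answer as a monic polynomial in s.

1

By polynomial division,
  s^2 − 6s + 8 = (1/4)(4s^2 + 24s + 32) + (−12s)
  4s^2 + 24s + 32 = (−(1/3)s − 2)(−12s) + (32)
  −12s = (−(3/8)s)(32) + (0)
The last nonzero remainder is the constant 32, so the polynomials are coprime and gcd = 1.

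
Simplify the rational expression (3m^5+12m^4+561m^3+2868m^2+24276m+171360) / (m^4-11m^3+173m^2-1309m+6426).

Apply the Euclidean algorithm:
  3m^5+12m^4+561m^3+2868m^2+24276m+171360 = (3m+45)(m^4-11m^3+173m^2-1309m+6426) + (537m^3-990m^2+63903m-117810)
  m^4-11m^3+173m^2-1309m+6426 = ((1/537)m-1639/96123)(537m^3-990m^2+63903m-117810) + ((1189344/32041)m^2+141531936/32041)
  537m^3-990m^2+63903m-117810 = ((5735339/396448)m-5286765/198224)((1189344/32041)m^2+141531936/32041) + (0)
Last nonzero remainder: (1189344/32041)m^2+141531936/32041. Dividing through by 1189344/32041 gives the monic gcd m^2+119.
Cancel m^2+119 from numerator and denominator to get the reduced form.

(3m^3+12m^2+204m+1440)/(m^2-11m+54)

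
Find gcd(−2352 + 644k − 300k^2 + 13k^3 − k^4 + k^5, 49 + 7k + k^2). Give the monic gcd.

Euclidean algorithm in ℚ[k]:
  k^5 − k^4 + 13k^3 − 300k^2 + 644k − 2352 = (k^3 − 8k^2 + 20k − 48)(k^2 + 7k + 49) + (0)
The last nonzero remainder k^2 + 7k + 49 is already monic.

49 + 7k + k^2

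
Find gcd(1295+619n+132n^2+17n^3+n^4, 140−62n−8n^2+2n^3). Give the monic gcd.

5+n

Apply the Euclidean algorithm:
  n^4+17n^3+132n^2+619n+1295 = ((1/2)n+21/2)(2n^3−8n^2−62n+140) + (247n^2+1200n−175)
  2n^3−8n^2−62n+140 = ((2/247)n−4376/61009)(247n^2+1200n−175) + ((1555092/61009)n+7775460/61009)
  247n^2+1200n−175 = ((15069223/1555092)n−305045/222156)((1555092/61009)n+7775460/61009) + (0)
Last nonzero remainder: (1555092/61009)n+7775460/61009. Dividing through by 1555092/61009 gives the monic gcd n+5.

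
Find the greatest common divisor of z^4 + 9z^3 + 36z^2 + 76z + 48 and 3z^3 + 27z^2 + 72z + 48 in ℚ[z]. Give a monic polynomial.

z^2 + 5z + 4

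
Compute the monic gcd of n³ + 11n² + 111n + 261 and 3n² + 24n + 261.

n² + 8n + 87

Repeated division with remainder:
  n³ + 11n² + 111n + 261 = ((1/3)n + 1)(3n² + 24n + 261) + (0)
Last nonzero remainder: 3n² + 24n + 261. Dividing through by 3 gives the monic gcd n² + 8n + 87.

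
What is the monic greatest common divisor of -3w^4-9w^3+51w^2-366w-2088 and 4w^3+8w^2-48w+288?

w+6

Apply the Euclidean algorithm:
  -3w^4-9w^3+51w^2-366w-2088 = (-(3/4)w-3/4)(4w^3+8w^2-48w+288) + (21w^2-186w-1872)
  4w^3+8w^2-48w+288 = ((4/21)w+304/147)(21w^2-186w-1872) + ((33968/49)w+203808/49)
  21w^2-186w-1872 = ((1029/33968)w-1911/4246)((33968/49)w+203808/49) + (0)
Last nonzero remainder: (33968/49)w+203808/49. Dividing through by 33968/49 gives the monic gcd w+6.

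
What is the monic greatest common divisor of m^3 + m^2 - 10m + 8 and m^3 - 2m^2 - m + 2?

m^2 - 3m + 2

Apply the Euclidean algorithm:
  m^3 + m^2 - 10m + 8 = (m^3 - 2m^2 - m + 2) + (3m^2 - 9m + 6)
  m^3 - 2m^2 - m + 2 = ((1/3)m + 1/3)(3m^2 - 9m + 6) + (0)
Last nonzero remainder: 3m^2 - 9m + 6. Dividing through by 3 gives the monic gcd m^2 - 3m + 2.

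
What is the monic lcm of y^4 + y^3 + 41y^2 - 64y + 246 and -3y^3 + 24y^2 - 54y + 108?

Apply the Euclidean algorithm:
  y^4 + y^3 + 41y^2 - 64y + 246 = (-(1/3)y - 3)(-3y^3 + 24y^2 - 54y + 108) + (95y^2 - 190y + 570)
  -3y^3 + 24y^2 - 54y + 108 = (-(3/95)y + 18/95)(95y^2 - 190y + 570) + (0)
Last nonzero remainder: 95y^2 - 190y + 570. Dividing through by 95 gives the monic gcd y^2 - 2y + 6.
Then lcm(f, g) = f·g / gcd(f, g); expanding and making the result monic gives the answer.

y^5 - 5y^4 + 35y^3 - 310y^2 + 630y - 1476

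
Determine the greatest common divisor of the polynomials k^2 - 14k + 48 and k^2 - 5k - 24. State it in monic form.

k - 8

Apply the Euclidean algorithm:
  k^2 - 14k + 48 = (k^2 - 5k - 24) + (-9k + 72)
  k^2 - 5k - 24 = (-(1/9)k - 1/3)(-9k + 72) + (0)
Last nonzero remainder: -9k + 72. Dividing through by -9 gives the monic gcd k - 8.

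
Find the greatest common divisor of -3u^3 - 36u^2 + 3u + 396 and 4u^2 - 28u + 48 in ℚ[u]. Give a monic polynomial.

Repeated division with remainder:
  -3u^3 - 36u^2 + 3u + 396 = (-(3/4)u - 57/4)(4u^2 - 28u + 48) + (-360u + 1080)
  4u^2 - 28u + 48 = (-(1/90)u + 2/45)(-360u + 1080) + (0)
Last nonzero remainder: -360u + 1080. Dividing through by -360 gives the monic gcd u - 3.

u - 3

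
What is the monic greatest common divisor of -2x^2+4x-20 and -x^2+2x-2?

1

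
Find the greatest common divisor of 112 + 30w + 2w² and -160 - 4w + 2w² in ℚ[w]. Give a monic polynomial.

8 + w

Repeated division with remainder:
  2w² + 30w + 112 = (2w² - 4w - 160) + (34w + 272)
  2w² - 4w - 160 = ((1/17)w - 10/17)(34w + 272) + (0)
Last nonzero remainder: 34w + 272. Dividing through by 34 gives the monic gcd w + 8.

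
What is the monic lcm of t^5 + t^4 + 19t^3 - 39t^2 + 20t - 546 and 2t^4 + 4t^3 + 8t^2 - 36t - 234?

t^6 + 4t^5 + 22t^4 + 18t^3 - 97t^2 - 486t - 1638

Euclidean algorithm in ℚ[t]:
  t^5 + t^4 + 19t^3 - 39t^2 + 20t - 546 = ((1/2)t - 1/2)(2t^4 + 4t^3 + 8t^2 - 36t - 234) + (17t^3 - 17t^2 + 119t - 663)
  2t^4 + 4t^3 + 8t^2 - 36t - 234 = ((2/17)t + 6/17)(17t^3 - 17t^2 + 119t - 663) + (0)
Last nonzero remainder: 17t^3 - 17t^2 + 119t - 663. Dividing through by 17 gives the monic gcd t^3 - t^2 + 7t - 39.
Then lcm(f, g) = f·g / gcd(f, g); expanding and making the result monic gives the answer.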